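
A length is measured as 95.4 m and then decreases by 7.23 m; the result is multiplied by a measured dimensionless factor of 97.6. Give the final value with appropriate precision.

8.61 × 10^3 m

95.4 m − 7.23 m = 88.17 m; the difference is limited to 1 decimal place (3 s.f.).
Carrying full precision, 88.17 × 97.6 = 8605.392 m; 97.6 has 3 s.f., so the result keeps min(3, 3) = 3 s.f.
Rounded to 3 significant figures: 8.61 × 10^3 m.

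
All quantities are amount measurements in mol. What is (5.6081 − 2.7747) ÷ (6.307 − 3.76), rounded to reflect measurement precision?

1.11

5.6081 − 2.7747 = 2.8334, limited to 4 d.p. → 5 s.f.; 6.307 − 3.76 = 2.547, limited to 2 d.p. → 3 s.f.
Carrying full precision, 2.8334 ÷ 2.547 = 1.11244601492…; keep min(5, 3) = 3 s.f.
Rounded to 3 significant figures: 1.11.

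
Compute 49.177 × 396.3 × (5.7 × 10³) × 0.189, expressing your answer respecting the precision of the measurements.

49.177 × 396.3 × (5.7 × 10³) × 0.189 = 20995332.8262…
Multiplication/division keeps the fewest significant figures: 49.177 → 5 s.f., 396.3 → 4 s.f., 5.7 × 10³ → 2 s.f., 0.189 → 3 s.f.; limit is 2.
Rounded to 2 significant figures: 2.1 × 10⁷.

2.1 × 10⁷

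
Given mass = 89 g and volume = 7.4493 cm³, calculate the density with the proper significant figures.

12 g/cm³

density = 89 g ÷ 7.4493 cm³ = 11.9474313023… g/cm³.
89 has 2 significant figures; 7.4493 has 5.
Division/multiplication keeps the fewest: 2 significant figures.
Rounded: 12 g/cm³.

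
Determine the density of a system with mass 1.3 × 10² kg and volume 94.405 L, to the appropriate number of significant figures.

density = 1.3 × 10² kg ÷ 94.405 L = 1.37704570732… kg/L.
1.3 × 10² has 2 significant figures; 94.405 has 5.
Division/multiplication keeps the fewest: 2 significant figures.
Rounded: 1.4 kg/L.

1.4 kg/L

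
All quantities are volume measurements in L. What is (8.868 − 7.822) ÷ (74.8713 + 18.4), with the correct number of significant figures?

0.0112

8.868 − 7.822 = 1.046, limited to 3 d.p. → 4 s.f.; 74.8713 + 18.4 = 93.2713, limited to 1 d.p. → 3 s.f.
Carrying full precision, 1.046 ÷ 93.2713 = 0.0112145965586…; keep min(4, 3) = 3 s.f.
Rounded to 3 significant figures: 0.0112.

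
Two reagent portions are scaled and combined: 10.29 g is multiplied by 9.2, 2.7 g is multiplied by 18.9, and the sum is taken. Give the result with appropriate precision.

1.46 × 10^2 g

10.29 × 9.2 = 94.668 → 95 g (2 s.f., last digit at the 10^0 place).
2.7 × 18.9 = 51.03 → 51 g (2 s.f., last digit at the 10^0 place).
Sum: 145.698 g; keep the coarser place, 10^0.
Result: 1.46 × 10^2 g.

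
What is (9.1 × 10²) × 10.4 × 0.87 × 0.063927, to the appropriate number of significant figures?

(9.1 × 10²) × 10.4 × 0.87 × 0.063927 = 526.35446136
Multiplication/division keeps the fewest significant figures: 9.1 × 10² → 2 s.f., 10.4 → 3 s.f., 0.87 → 2 s.f., 0.063927 → 5 s.f.; limit is 2.
Rounded to 2 significant figures: 5.3 × 10².

5.3 × 10²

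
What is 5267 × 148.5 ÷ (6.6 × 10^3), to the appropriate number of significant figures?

1.2 × 10^2

5267 × 148.5 ÷ (6.6 × 10^3) = 118.5075
Multiplication/division keeps the fewest significant figures: 5267 → 4 s.f., 148.5 → 4 s.f., 6.6 × 10^3 → 2 s.f.; limit is 2.
Rounded to 2 significant figures: 1.2 × 10^2.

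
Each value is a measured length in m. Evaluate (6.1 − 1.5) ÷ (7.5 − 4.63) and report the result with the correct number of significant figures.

1.6

6.1 − 1.5 = 4.6, limited to 1 d.p. → 2 s.f.; 7.5 − 4.63 = 2.87, limited to 1 d.p. → 2 s.f.
Carrying full precision, 4.6 ÷ 2.87 = 1.60278745645…; keep min(2, 2) = 2 s.f.
Rounded to 2 significant figures: 1.6.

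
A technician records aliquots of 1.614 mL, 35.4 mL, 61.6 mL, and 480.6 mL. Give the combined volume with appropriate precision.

579.2 mL

1.614 mL + 35.4 mL + 61.6 mL + 480.6 mL = 579.214 mL.
Addition/subtraction keeps the fewest decimal places: 1.614 → 3 decimal places, 35.4 → 1 decimal place, 61.6 → 1 decimal place, 480.6 → 1 decimal place; limit is 1.
Rounded to 1 decimal place: 579.2 mL.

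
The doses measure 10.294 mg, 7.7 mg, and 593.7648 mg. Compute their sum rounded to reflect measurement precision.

10.294 mg + 7.7 mg + 593.7648 mg = 611.7588 mg.
Addition/subtraction keeps the fewest decimal places: 10.294 → 3 decimal places, 7.7 → 1 decimal place, 593.7648 → 4 decimal places; limit is 1.
Rounded to 1 decimal place: 611.8 mg.

611.8 mg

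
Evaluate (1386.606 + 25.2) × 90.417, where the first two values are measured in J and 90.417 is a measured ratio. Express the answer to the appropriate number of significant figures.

1.2765 × 10^5 J

1386.606 J + 25.2 J = 1411.806 J; the sum is limited to 1 decimal place (5 s.f.).
Carrying full precision, 1411.806 × 90.417 = 127651.263102 J; 90.417 has 5 s.f., so the result keeps min(5, 5) = 5 s.f.
Rounded to 5 significant figures: 1.2765 × 10^5 J.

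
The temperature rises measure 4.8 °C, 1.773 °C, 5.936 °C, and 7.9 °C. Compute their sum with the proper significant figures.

20.4 °C

4.8 °C + 1.773 °C + 5.936 °C + 7.9 °C = 20.409 °C.
Addition/subtraction keeps the fewest decimal places: 4.8 → 1 decimal place, 1.773 → 3 decimal places, 5.936 → 3 decimal places, 7.9 → 1 decimal place; limit is 1.
Rounded to 1 decimal place: 20.4 °C.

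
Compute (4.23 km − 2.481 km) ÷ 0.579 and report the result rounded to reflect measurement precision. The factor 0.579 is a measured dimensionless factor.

4.23 km − 2.481 km = 1.749 km; the difference is limited to 2 decimal places (3 s.f.).
Carrying full precision, 1.749 ÷ 0.579 = 3.0207253886… km; 0.579 has 3 s.f., so the result keeps min(3, 3) = 3 s.f.
Rounded to 3 significant figures: 3.02 km.

3.02 km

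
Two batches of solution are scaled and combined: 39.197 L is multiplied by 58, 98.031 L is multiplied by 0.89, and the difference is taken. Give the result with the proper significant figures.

2.2 × 10^3 L

39.197 × 58 = 2273.426 → 2.3 × 10^3 L (2 s.f., last digit at the 10^2 place).
98.031 × 0.89 = 87.24759 → 87 L (2 s.f., last digit at the 10^0 place).
Difference: 2186.17841 L; keep the coarser place, 10^2.
Result: 2.2 × 10^3 L.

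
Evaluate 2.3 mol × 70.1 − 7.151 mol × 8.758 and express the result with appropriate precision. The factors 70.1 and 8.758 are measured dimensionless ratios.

1.0 × 10² mol

2.3 × 70.1 = 161.23 → 1.6 × 10² mol (2 s.f., last digit at the 10^1 place).
7.151 × 8.758 = 62.628458 → 62.63 mol (4 s.f., last digit at the 10^-2 place).
Difference: 98.601542 mol; keep the coarser place, 10^1.
Result: 1.0 × 10² mol.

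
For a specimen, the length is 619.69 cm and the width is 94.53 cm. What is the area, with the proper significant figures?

5.858 × 10⁴ cm²

area = 619.69 cm × 94.53 cm = 58579.2957 cm².
619.69 has 5 significant figures; 94.53 has 4.
Division/multiplication keeps the fewest: 4 significant figures.
Rounded: 5.858 × 10⁴ cm².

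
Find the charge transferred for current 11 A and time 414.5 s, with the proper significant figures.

4.6 × 10^3 C

charge transferred = 11 A × 414.5 s = 4559.5 C.
11 has 2 significant figures; 414.5 has 4.
Division/multiplication keeps the fewest: 2 significant figures.
Rounded: 4.6 × 10^3 C.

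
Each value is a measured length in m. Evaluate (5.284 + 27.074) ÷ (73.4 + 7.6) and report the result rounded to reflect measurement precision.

0.399

5.284 + 27.074 = 32.358, limited to 3 d.p. → 5 s.f.; 73.4 + 7.6 = 81.0, limited to 1 d.p. → 3 s.f.
Carrying full precision, 32.358 ÷ 81.0 = 0.399481481481…; keep min(5, 3) = 3 s.f.
Rounded to 3 significant figures: 0.399.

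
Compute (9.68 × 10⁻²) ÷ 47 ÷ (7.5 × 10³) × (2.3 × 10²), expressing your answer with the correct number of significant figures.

6.3 × 10⁻⁵

(9.68 × 10⁻²) ÷ 47 ÷ (7.5 × 10³) × (2.3 × 10²) = 0.0000631602836879…
Multiplication/division keeps the fewest significant figures: 9.68 × 10⁻² → 3 s.f., 47 → 2 s.f., 7.5 × 10³ → 2 s.f., 2.3 × 10² → 2 s.f.; limit is 2.
Rounded to 2 significant figures: 6.3 × 10⁻⁵.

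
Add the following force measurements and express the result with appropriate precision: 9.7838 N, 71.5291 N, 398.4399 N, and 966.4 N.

1446.2 N

9.7838 N + 71.5291 N + 398.4399 N + 966.4 N = 1446.1528 N.
Addition/subtraction keeps the fewest decimal places: 9.7838 → 4 decimal places, 71.5291 → 4 decimal places, 398.4399 → 4 decimal places, 966.4 → 1 decimal place; limit is 1.
Rounded to 1 decimal place: 1446.2 N.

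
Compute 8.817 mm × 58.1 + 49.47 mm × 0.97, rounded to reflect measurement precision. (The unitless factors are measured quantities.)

8.817 × 58.1 = 512.2677 → 512 mm (3 s.f., last digit at the 10^0 place).
49.47 × 0.97 = 47.9859 → 48 mm (2 s.f., last digit at the 10^0 place).
Sum: 560.2536 mm; keep the coarser place, 10^0.
Result: 5.60 × 10² mm.

5.60 × 10² mm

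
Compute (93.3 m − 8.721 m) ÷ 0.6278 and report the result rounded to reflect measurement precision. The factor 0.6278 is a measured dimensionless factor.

93.3 m − 8.721 m = 84.579 m; the difference is limited to 1 decimal place (3 s.f.).
Carrying full precision, 84.579 ÷ 0.6278 = 134.722841669… m; 0.6278 has 4 s.f., so the result keeps min(3, 4) = 3 s.f.
Rounded to 3 significant figures: 135 m.

135 m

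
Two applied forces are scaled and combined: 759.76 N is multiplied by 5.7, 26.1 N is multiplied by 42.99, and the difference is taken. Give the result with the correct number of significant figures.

759.76 × 5.7 = 4330.632 → 4.3 × 10^3 N (2 s.f., last digit at the 10^2 place).
26.1 × 42.99 = 1122.039 → 1.12 × 10^3 N (3 s.f., last digit at the 10^1 place).
Difference: 3208.593 N; keep the coarser place, 10^2.
Result: 3.2 × 10^3 N.

3.2 × 10^3 N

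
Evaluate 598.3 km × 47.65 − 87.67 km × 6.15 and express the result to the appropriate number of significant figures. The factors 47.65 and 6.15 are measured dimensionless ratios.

2.797 × 10⁴ km

598.3 × 47.65 = 28508.995 → 2.851 × 10⁴ km (4 s.f., last digit at the 10^1 place).
87.67 × 6.15 = 539.1705 → 5.39 × 10² km (3 s.f., last digit at the 10^0 place).
Difference: 27969.8245 km; keep the coarser place, 10^1.
Result: 2.797 × 10⁴ km.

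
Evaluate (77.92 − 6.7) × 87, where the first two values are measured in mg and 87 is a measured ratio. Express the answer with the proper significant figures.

77.92 mg − 6.7 mg = 71.22 mg; the difference is limited to 1 decimal place (3 s.f.).
Carrying full precision, 71.22 × 87 = 6196.14 mg; 87 has 2 s.f., so the result keeps min(3, 2) = 2 s.f.
Rounded to 2 significant figures: 6.2 × 10³ mg.

6.2 × 10³ mg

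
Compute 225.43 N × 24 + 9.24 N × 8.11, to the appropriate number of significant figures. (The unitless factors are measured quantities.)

5.5 × 10³ N

225.43 × 24 = 5410.32 → 5.4 × 10³ N (2 s.f., last digit at the 10^2 place).
9.24 × 8.11 = 74.9364 → 74.9 N (3 s.f., last digit at the 10^-1 place).
Sum: 5485.2564 N; keep the coarser place, 10^2.
Result: 5.5 × 10³ N.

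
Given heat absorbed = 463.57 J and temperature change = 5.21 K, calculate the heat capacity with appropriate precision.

89.0 J/K

heat capacity = 463.57 J ÷ 5.21 K = 88.9769673704… J/K.
463.57 has 5 significant figures; 5.21 has 3.
Division/multiplication keeps the fewest: 3 significant figures.
Rounded: 89.0 J/K.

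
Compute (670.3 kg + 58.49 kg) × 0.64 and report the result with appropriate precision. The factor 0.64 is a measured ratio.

670.3 kg + 58.49 kg = 728.79 kg; the sum is limited to 1 decimal place (4 s.f.).
Carrying full precision, 728.79 × 0.64 = 466.4256 kg; 0.64 has 2 s.f., so the result keeps min(4, 2) = 2 s.f.
Rounded to 2 significant figures: 4.7 × 10^2 kg.

4.7 × 10^2 kg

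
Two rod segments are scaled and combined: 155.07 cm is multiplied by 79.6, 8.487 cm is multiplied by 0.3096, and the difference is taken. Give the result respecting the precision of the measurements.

1.23 × 10^4 cm

155.07 × 79.6 = 12343.572 → 1.23 × 10^4 cm (3 s.f., last digit at the 10^2 place).
8.487 × 0.3096 = 2.6275752 → 2.628 cm (4 s.f., last digit at the 10^-3 place).
Difference: 12340.9444248 cm; keep the coarser place, 10^2.
Result: 1.23 × 10^4 cm.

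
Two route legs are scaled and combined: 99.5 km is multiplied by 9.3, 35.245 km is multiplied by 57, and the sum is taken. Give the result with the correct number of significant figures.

99.5 × 9.3 = 925.35 → 9.3 × 10² km (2 s.f., last digit at the 10^1 place).
35.245 × 57 = 2008.965 → 2.0 × 10³ km (2 s.f., last digit at the 10^2 place).
Sum: 2934.315 km; keep the coarser place, 10^2.
Result: 2.9 × 10³ km.

2.9 × 10³ km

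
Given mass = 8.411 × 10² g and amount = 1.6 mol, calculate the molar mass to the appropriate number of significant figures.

molar mass = 8.411 × 10² g ÷ 1.6 mol = 525.6875 g/mol.
8.411 × 10² has 4 significant figures; 1.6 has 2.
Division/multiplication keeps the fewest: 2 significant figures.
Rounded: 5.3 × 10² g/mol.

5.3 × 10² g/mol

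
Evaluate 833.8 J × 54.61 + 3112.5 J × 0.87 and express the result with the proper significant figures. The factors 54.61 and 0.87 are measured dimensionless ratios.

4.82 × 10⁴ J

833.8 × 54.61 = 45533.818 → 4.553 × 10⁴ J (4 s.f., last digit at the 10^1 place).
3112.5 × 0.87 = 2707.875 → 2.7 × 10³ J (2 s.f., last digit at the 10^2 place).
Sum: 48241.693 J; keep the coarser place, 10^2.
Result: 4.82 × 10⁴ J.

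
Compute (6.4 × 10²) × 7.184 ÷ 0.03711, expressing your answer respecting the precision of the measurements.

1.2 × 10⁵

(6.4 × 10²) × 7.184 ÷ 0.03711 = 123895.445971…
Multiplication/division keeps the fewest significant figures: 6.4 × 10² → 2 s.f., 7.184 → 4 s.f., 0.03711 → 4 s.f.; limit is 2.
Rounded to 2 significant figures: 1.2 × 10⁵.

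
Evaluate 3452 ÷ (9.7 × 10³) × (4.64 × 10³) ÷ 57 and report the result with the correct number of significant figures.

29

3452 ÷ (9.7 × 10³) × (4.64 × 10³) ÷ 57 = 28.9695785856…
Multiplication/division keeps the fewest significant figures: 3452 → 4 s.f., 9.7 × 10³ → 2 s.f., 4.64 × 10³ → 3 s.f., 57 → 2 s.f.; limit is 2.
Rounded to 2 significant figures: 29.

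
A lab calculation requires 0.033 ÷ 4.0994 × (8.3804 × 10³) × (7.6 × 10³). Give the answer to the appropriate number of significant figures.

0.033 ÷ 4.0994 × (8.3804 × 10³) × (7.6 × 10³) = 512710.230765…
Multiplication/division keeps the fewest significant figures: 0.033 → 2 s.f., 4.0994 → 5 s.f., 8.3804 × 10³ → 5 s.f., 7.6 × 10³ → 2 s.f.; limit is 2.
Rounded to 2 significant figures: 5.1 × 10⁵.

5.1 × 10⁵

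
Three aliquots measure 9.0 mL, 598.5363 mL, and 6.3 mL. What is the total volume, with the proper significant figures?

9.0 mL + 598.5363 mL + 6.3 mL = 613.8363 mL.
Addition/subtraction keeps the fewest decimal places: 9.0 → 1 decimal place, 598.5363 → 4 decimal places, 6.3 → 1 decimal place; limit is 1.
Rounded to 1 decimal place: 613.8 mL.

613.8 mL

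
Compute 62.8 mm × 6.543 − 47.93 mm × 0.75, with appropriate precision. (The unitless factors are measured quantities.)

375 mm

62.8 × 6.543 = 410.9004 → 411 mm (3 s.f., last digit at the 10^0 place).
47.93 × 0.75 = 35.9475 → 36 mm (2 s.f., last digit at the 10^0 place).
Difference: 374.9529 mm; keep the coarser place, 10^0.
Result: 375 mm.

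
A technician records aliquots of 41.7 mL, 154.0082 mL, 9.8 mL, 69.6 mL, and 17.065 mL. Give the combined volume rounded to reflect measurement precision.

41.7 mL + 154.0082 mL + 9.8 mL + 69.6 mL + 17.065 mL = 292.1732 mL.
Addition/subtraction keeps the fewest decimal places: 41.7 → 1 decimal place, 154.0082 → 4 decimal places, 9.8 → 1 decimal place, 69.6 → 1 decimal place, 17.065 → 3 decimal places; limit is 1.
Rounded to 1 decimal place: 292.2 mL.

292.2 mL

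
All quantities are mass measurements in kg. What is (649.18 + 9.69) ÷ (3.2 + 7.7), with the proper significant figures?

649.18 + 9.69 = 658.87, limited to 2 d.p. → 5 s.f.; 3.2 + 7.7 = 10.9, limited to 1 d.p. → 3 s.f.
Carrying full precision, 658.87 ÷ 10.9 = 60.4467889908…; keep min(5, 3) = 3 s.f.
Rounded to 3 significant figures: 60.4.

60.4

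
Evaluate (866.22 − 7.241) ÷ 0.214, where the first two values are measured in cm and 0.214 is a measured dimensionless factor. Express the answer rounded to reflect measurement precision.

866.22 cm − 7.241 cm = 858.979 cm; the difference is limited to 2 decimal places (5 s.f.).
Carrying full precision, 858.979 ÷ 0.214 = 4013.92056075… cm; 0.214 has 3 s.f., so the result keeps min(5, 3) = 3 s.f.
Rounded to 3 significant figures: 4.01 × 10^3 cm.

4.01 × 10^3 cm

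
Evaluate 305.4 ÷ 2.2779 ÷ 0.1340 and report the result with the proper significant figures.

305.4 ÷ 2.2779 ÷ 0.1340 = 1000.52876668…
Multiplication/division keeps the fewest significant figures: 305.4 → 4 s.f., 2.2779 → 5 s.f., 0.1340 → 4 s.f.; limit is 4.
Rounded to 4 significant figures: 1001.

1001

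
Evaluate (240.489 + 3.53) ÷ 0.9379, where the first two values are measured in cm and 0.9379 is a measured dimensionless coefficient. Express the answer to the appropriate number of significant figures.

260.2 cm

240.489 cm + 3.53 cm = 244.019 cm; the sum is limited to 2 decimal places (5 s.f.).
Carrying full precision, 244.019 ÷ 0.9379 = 260.175924939… cm; 0.9379 has 4 s.f., so the result keeps min(5, 4) = 4 s.f.
Rounded to 4 significant figures: 260.2 cm.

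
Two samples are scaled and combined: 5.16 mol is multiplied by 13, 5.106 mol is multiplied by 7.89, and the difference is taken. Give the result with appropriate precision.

5.16 × 13 = 67.08 → 67 mol (2 s.f., last digit at the 10^0 place).
5.106 × 7.89 = 40.28634 → 40.3 mol (3 s.f., last digit at the 10^-1 place).
Difference: 26.79366 mol; keep the coarser place, 10^0.
Result: 27 mol.

27 mol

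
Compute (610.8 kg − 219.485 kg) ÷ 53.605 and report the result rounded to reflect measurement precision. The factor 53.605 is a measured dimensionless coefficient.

7.300 kg

610.8 kg − 219.485 kg = 391.315 kg; the difference is limited to 1 decimal place (4 s.f.).
Carrying full precision, 391.315 ÷ 53.605 = 7.29997201754… kg; 53.605 has 5 s.f., so the result keeps min(4, 5) = 4 s.f.
Rounded to 4 significant figures: 7.300 kg.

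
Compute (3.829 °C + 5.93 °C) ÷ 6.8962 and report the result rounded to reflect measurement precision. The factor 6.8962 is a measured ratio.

1.42 °C

3.829 °C + 5.93 °C = 9.759 °C; the sum is limited to 2 decimal places (3 s.f.).
Carrying full precision, 9.759 ÷ 6.8962 = 1.41512717149… °C; 6.8962 has 5 s.f., so the result keeps min(3, 5) = 3 s.f.
Rounded to 3 significant figures: 1.42 °C.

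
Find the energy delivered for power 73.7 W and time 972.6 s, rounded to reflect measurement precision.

energy delivered = 73.7 W × 972.6 s = 71680.62 J.
73.7 has 3 significant figures; 972.6 has 4.
Division/multiplication keeps the fewest: 3 significant figures.
Rounded: 7.17 × 10⁴ J.

7.17 × 10⁴ J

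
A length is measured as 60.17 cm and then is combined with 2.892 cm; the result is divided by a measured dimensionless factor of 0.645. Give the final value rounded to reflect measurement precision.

97.8 cm

60.17 cm + 2.892 cm = 63.062 cm; the sum is limited to 2 decimal places (4 s.f.).
Carrying full precision, 63.062 ÷ 0.645 = 97.7705426357… cm; 0.645 has 3 s.f., so the result keeps min(4, 3) = 3 s.f.
Rounded to 3 significant figures: 97.8 cm.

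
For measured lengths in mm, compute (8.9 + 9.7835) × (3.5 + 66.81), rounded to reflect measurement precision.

1.31 × 10³ mm²

8.9 + 9.7835 = 18.6835, limited to 1 d.p. → 3 s.f.; 3.5 + 66.81 = 70.31, limited to 1 d.p. → 3 s.f.
Carrying full precision, 18.6835 × 70.31 = 1313.636885; keep min(3, 3) = 3 s.f.
Rounded to 3 significant figures: 1.31 × 10³ mm².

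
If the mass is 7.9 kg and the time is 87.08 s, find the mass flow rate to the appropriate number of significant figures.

0.091 kg/s

mass flow rate = 7.9 kg ÷ 87.08 s = 0.0907211759302… kg/s.
7.9 has 2 significant figures; 87.08 has 4.
Division/multiplication keeps the fewest: 2 significant figures.
Rounded: 0.091 kg/s.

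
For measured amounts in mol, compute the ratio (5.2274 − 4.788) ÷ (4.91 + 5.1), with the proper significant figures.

5.2274 − 4.788 = 0.4394, limited to 3 d.p. → 3 s.f.; 4.91 + 5.1 = 10.01, limited to 1 d.p. → 3 s.f.
Carrying full precision, 0.4394 ÷ 10.01 = 0.0438961038961…; keep min(3, 3) = 3 s.f.
Rounded to 3 significant figures: 0.0439.

0.0439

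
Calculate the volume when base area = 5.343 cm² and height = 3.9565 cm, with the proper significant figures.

volume = 5.343 cm² × 3.9565 cm = 21.1395795 cm³.
5.343 has 4 significant figures; 3.9565 has 5.
Division/multiplication keeps the fewest: 4 significant figures.
Rounded: 21.14 cm³.

21.14 cm³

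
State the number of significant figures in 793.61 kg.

793.61: every digit is nonzero and significant.

5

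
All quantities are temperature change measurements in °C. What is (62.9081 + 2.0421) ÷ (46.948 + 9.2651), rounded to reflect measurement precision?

1.1554

62.9081 + 2.0421 = 64.9502, limited to 4 d.p. → 6 s.f.; 46.948 + 9.2651 = 56.2131, limited to 3 d.p. → 5 s.f.
Carrying full precision, 64.9502 ÷ 56.2131 = 1.15542818311…; keep min(6, 5) = 5 s.f.
Rounded to 5 significant figures: 1.1554.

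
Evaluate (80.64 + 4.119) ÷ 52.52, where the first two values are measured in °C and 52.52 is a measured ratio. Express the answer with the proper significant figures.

80.64 °C + 4.119 °C = 84.759 °C; the sum is limited to 2 decimal places (4 s.f.).
Carrying full precision, 84.759 ÷ 52.52 = 1.61384234577… °C; 52.52 has 4 s.f., so the result keeps min(4, 4) = 4 s.f.
Rounded to 4 significant figures: 1.614 °C.

1.614 °C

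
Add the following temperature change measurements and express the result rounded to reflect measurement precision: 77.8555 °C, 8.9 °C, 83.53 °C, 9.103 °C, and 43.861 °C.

223.2 °C

77.8555 °C + 8.9 °C + 83.53 °C + 9.103 °C + 43.861 °C = 223.2495 °C.
Addition/subtraction keeps the fewest decimal places: 77.8555 → 4 decimal places, 8.9 → 1 decimal place, 83.53 → 2 decimal places, 9.103 → 3 decimal places, 43.861 → 3 decimal places; limit is 1.
Rounded to 1 decimal place: 223.2 °C.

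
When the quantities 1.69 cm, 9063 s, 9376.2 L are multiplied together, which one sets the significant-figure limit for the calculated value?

1.69 cm → 3 s.f.; 9063 s → 4 s.f.; 9376.2 L → 5 s.f.
The fewest is 3 significant figures, from 1.69 cm.

1.69 cm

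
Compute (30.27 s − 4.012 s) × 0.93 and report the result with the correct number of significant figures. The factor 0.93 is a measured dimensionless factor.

30.27 s − 4.012 s = 26.258 s; the difference is limited to 2 decimal places (4 s.f.).
Carrying full precision, 26.258 × 0.93 = 24.41994 s; 0.93 has 2 s.f., so the result keeps min(4, 2) = 2 s.f.
Rounded to 2 significant figures: 24 s.

24 s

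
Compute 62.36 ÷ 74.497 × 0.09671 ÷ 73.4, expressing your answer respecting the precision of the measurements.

0.00110

62.36 ÷ 74.497 × 0.09671 ÷ 73.4 = 0.00110291653022…
Multiplication/division keeps the fewest significant figures: 62.36 → 4 s.f., 74.497 → 5 s.f., 0.09671 → 4 s.f., 73.4 → 3 s.f.; limit is 3.
Rounded to 3 significant figures: 0.00110.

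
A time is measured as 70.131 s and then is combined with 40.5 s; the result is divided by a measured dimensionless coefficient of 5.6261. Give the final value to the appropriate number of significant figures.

19.66 s

70.131 s + 40.5 s = 110.631 s; the sum is limited to 1 decimal place (4 s.f.).
Carrying full precision, 110.631 ÷ 5.6261 = 19.6638879508… s; 5.6261 has 5 s.f., so the result keeps min(4, 5) = 4 s.f.
Rounded to 4 significant figures: 19.66 s.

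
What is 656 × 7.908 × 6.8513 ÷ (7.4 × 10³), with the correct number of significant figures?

656 × 7.908 × 6.8513 ÷ (7.4 × 10³) = 4.80299091114…
Multiplication/division keeps the fewest significant figures: 656 → 3 s.f., 7.908 → 4 s.f., 6.8513 → 5 s.f., 7.4 × 10³ → 2 s.f.; limit is 2.
Rounded to 2 significant figures: 4.8.

4.8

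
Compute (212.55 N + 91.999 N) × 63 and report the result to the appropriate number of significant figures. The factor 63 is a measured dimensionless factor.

212.55 N + 91.999 N = 304.549 N; the sum is limited to 2 decimal places (5 s.f.).
Carrying full precision, 304.549 × 63 = 19186.587 N; 63 has 2 s.f., so the result keeps min(5, 2) = 2 s.f.
Rounded to 2 significant figures: 1.9 × 10^4 N.

1.9 × 10^4 N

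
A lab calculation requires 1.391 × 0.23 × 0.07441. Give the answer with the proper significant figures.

1.391 × 0.23 × 0.07441 = 0.0238059913
Multiplication/division keeps the fewest significant figures: 1.391 → 4 s.f., 0.23 → 2 s.f., 0.07441 → 4 s.f.; limit is 2.
Rounded to 2 significant figures: 0.024.

0.024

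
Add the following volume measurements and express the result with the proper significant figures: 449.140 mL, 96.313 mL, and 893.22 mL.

1438.67 mL

449.140 mL + 96.313 mL + 893.22 mL = 1438.673 mL.
Addition/subtraction keeps the fewest decimal places: 449.140 → 3 decimal places, 96.313 → 3 decimal places, 893.22 → 2 decimal places; limit is 2.
Rounded to 2 decimal places: 1438.67 mL.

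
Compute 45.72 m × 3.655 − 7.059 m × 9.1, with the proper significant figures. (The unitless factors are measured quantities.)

45.72 × 3.655 = 167.1066 → 167.1 m (4 s.f., last digit at the 10^-1 place).
7.059 × 9.1 = 64.2369 → 64 m (2 s.f., last digit at the 10^0 place).
Difference: 102.8697 m; keep the coarser place, 10^0.
Result: 1.03 × 10² m.

1.03 × 10² m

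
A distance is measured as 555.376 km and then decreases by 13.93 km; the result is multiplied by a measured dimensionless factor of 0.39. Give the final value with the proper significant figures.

2.1 × 10² km

555.376 km − 13.93 km = 541.446 km; the difference is limited to 2 decimal places (5 s.f.).
Carrying full precision, 541.446 × 0.39 = 211.16394 km; 0.39 has 2 s.f., so the result keeps min(5, 2) = 2 s.f.
Rounded to 2 significant figures: 2.1 × 10² km.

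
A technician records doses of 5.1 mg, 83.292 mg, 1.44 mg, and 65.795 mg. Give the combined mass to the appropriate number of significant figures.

5.1 mg + 83.292 mg + 1.44 mg + 65.795 mg = 155.627 mg.
Addition/subtraction keeps the fewest decimal places: 5.1 → 1 decimal place, 83.292 → 3 decimal places, 1.44 → 2 decimal places, 65.795 → 3 decimal places; limit is 1.
Rounded to 1 decimal place: 155.6 mg.

155.6 mg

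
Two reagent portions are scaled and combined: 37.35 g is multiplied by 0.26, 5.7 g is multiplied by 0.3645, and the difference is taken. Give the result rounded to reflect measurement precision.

37.35 × 0.26 = 9.711 → 9.7 g (2 s.f., last digit at the 10^-1 place).
5.7 × 0.3645 = 2.07765 → 2.1 g (2 s.f., last digit at the 10^-1 place).
Difference: 7.63335 g; keep the coarser place, 10^-1.
Result: 7.6 g.

7.6 g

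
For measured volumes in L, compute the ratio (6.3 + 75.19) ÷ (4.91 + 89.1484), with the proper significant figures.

6.3 + 75.19 = 81.49, limited to 1 d.p. → 3 s.f.; 4.91 + 89.1484 = 94.0584, limited to 2 d.p. → 4 s.f.
Carrying full precision, 81.49 ÷ 94.0584 = 0.866376634091…; keep min(3, 4) = 3 s.f.
Rounded to 3 significant figures: 0.866.

0.866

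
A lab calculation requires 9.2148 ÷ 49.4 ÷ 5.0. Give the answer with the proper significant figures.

0.037

9.2148 ÷ 49.4 ÷ 5.0 = 0.0373068825911…
Multiplication/division keeps the fewest significant figures: 9.2148 → 5 s.f., 49.4 → 3 s.f., 5.0 → 2 s.f.; limit is 2.
Rounded to 2 significant figures: 0.037.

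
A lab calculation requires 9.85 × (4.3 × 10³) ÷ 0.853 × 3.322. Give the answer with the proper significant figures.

1.6 × 10⁵

9.85 × (4.3 × 10³) ÷ 0.853 × 3.322 = 164951.12544…
Multiplication/division keeps the fewest significant figures: 9.85 → 3 s.f., 4.3 × 10³ → 2 s.f., 0.853 → 3 s.f., 3.322 → 4 s.f.; limit is 2.
Rounded to 2 significant figures: 1.6 × 10⁵.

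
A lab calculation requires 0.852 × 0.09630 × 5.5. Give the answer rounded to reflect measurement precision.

0.852 × 0.09630 × 5.5 = 0.4512618
Multiplication/division keeps the fewest significant figures: 0.852 → 3 s.f., 0.09630 → 4 s.f., 5.5 → 2 s.f.; limit is 2.
Rounded to 2 significant figures: 0.45.

0.45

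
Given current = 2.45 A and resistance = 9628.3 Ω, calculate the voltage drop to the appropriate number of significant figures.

voltage drop = 2.45 A × 9628.3 Ω = 23589.335 V.
2.45 has 3 significant figures; 9628.3 has 5.
Division/multiplication keeps the fewest: 3 significant figures.
Rounded: 2.36 × 10⁴ V.

2.36 × 10⁴ V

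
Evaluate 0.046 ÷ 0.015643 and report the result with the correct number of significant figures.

0.046 ÷ 0.015643 = 2.9406124145…
Multiplication/division keeps the fewest significant figures: 0.046 → 2 s.f., 0.015643 → 5 s.f.; limit is 2.
Rounded to 2 significant figures: 2.9.

2.9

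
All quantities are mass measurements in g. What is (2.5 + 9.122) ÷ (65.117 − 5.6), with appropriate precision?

2.5 + 9.122 = 11.622, limited to 1 d.p. → 3 s.f.; 65.117 − 5.6 = 59.517, limited to 1 d.p. → 3 s.f.
Carrying full precision, 11.622 ÷ 59.517 = 0.19527193911…; keep min(3, 3) = 3 s.f.
Rounded to 3 significant figures: 0.195.

0.195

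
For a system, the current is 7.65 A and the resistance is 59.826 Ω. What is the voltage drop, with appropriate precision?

voltage drop = 7.65 A × 59.826 Ω = 457.6689 V.
7.65 has 3 significant figures; 59.826 has 5.
Division/multiplication keeps the fewest: 3 significant figures.
Rounded: 458 V.

458 V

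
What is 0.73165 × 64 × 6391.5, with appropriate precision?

3.0 × 10⁵

0.73165 × 64 × 6391.5 = 299285.8224
Multiplication/division keeps the fewest significant figures: 0.73165 → 5 s.f., 64 → 2 s.f., 6391.5 → 5 s.f.; limit is 2.
Rounded to 2 significant figures: 3.0 × 10⁵.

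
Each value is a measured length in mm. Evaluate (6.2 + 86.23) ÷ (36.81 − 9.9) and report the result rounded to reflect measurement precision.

6.2 + 86.23 = 92.43, limited to 1 d.p. → 3 s.f.; 36.81 − 9.9 = 26.91, limited to 1 d.p. → 3 s.f.
Carrying full precision, 92.43 ÷ 26.91 = 3.4347826087…; keep min(3, 3) = 3 s.f.
Rounded to 3 significant figures: 3.43.

3.43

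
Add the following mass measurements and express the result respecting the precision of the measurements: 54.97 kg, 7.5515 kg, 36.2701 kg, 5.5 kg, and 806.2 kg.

54.97 kg + 7.5515 kg + 36.2701 kg + 5.5 kg + 806.2 kg = 910.4916 kg.
Addition/subtraction keeps the fewest decimal places: 54.97 → 2 decimal places, 7.5515 → 4 decimal places, 36.2701 → 4 decimal places, 5.5 → 1 decimal place, 806.2 → 1 decimal place; limit is 1.
Rounded to 1 decimal place: 910.5 kg.

910.5 kg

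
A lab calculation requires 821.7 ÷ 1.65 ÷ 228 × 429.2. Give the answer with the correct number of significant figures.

821.7 ÷ 1.65 ÷ 228 × 429.2 = 937.463157895…
Multiplication/division keeps the fewest significant figures: 821.7 → 4 s.f., 1.65 → 3 s.f., 228 → 3 s.f., 429.2 → 4 s.f.; limit is 3.
Rounded to 3 significant figures: 937.

937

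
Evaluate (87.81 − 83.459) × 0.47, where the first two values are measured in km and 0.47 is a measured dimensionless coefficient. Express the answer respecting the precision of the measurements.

87.81 km − 83.459 km = 4.351 km; the difference is limited to 2 decimal places (3 s.f.).
Carrying full precision, 4.351 × 0.47 = 2.04497 km; 0.47 has 2 s.f., so the result keeps min(3, 2) = 2 s.f.
Rounded to 2 significant figures: 2.0 km.

2.0 km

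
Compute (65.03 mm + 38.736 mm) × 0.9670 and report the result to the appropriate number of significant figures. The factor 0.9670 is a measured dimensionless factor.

100.3 mm

65.03 mm + 38.736 mm = 103.766 mm; the sum is limited to 2 decimal places (5 s.f.).
Carrying full precision, 103.766 × 0.9670 = 100.341722 mm; 0.9670 has 4 s.f., so the result keeps min(5, 4) = 4 s.f.
Rounded to 4 significant figures: 100.3 mm.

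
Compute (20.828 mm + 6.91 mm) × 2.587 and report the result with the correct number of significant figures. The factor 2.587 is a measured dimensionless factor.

71.76 mm

20.828 mm + 6.91 mm = 27.738 mm; the sum is limited to 2 decimal places (4 s.f.).
Carrying full precision, 27.738 × 2.587 = 71.758206 mm; 2.587 has 4 s.f., so the result keeps min(4, 4) = 4 s.f.
Rounded to 4 significant figures: 71.76 mm.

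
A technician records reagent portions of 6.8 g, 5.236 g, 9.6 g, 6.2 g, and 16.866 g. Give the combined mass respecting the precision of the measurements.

6.8 g + 5.236 g + 9.6 g + 6.2 g + 16.866 g = 44.702 g.
Addition/subtraction keeps the fewest decimal places: 6.8 → 1 decimal place, 5.236 → 3 decimal places, 9.6 → 1 decimal place, 6.2 → 1 decimal place, 16.866 → 3 decimal places; limit is 1.
Rounded to 1 decimal place: 44.7 g.

44.7 g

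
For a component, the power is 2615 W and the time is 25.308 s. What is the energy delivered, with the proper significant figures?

6.618 × 10⁴ J

energy delivered = 2615 W × 25.308 s = 66180.42 J.
2615 has 4 significant figures; 25.308 has 5.
Division/multiplication keeps the fewest: 4 significant figures.
Rounded: 6.618 × 10⁴ J.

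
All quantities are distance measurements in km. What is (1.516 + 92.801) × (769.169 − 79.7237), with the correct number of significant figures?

1.516 + 92.801 = 94.317, limited to 3 d.p. → 5 s.f.; 769.169 − 79.7237 = 689.4453, limited to 3 d.p. → 6 s.f.
Carrying full precision, 94.317 × 689.4453 = 65026.4123601; keep min(5, 6) = 5 s.f.
Rounded to 5 significant figures: 65026 km².

65026 km²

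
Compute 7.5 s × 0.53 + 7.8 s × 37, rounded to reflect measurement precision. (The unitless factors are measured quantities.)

2.9 × 10^2 s

7.5 × 0.53 = 3.975 → 4.0 s (2 s.f., last digit at the 10^-1 place).
7.8 × 37 = 288.6 → 2.9 × 10^2 s (2 s.f., last digit at the 10^1 place).
Sum: 292.575 s; keep the coarser place, 10^1.
Result: 2.9 × 10^2 s.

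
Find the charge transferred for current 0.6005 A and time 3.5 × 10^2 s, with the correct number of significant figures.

2.1 × 10^2 C

charge transferred = 0.6005 A × 3.5 × 10^2 s = 210.175 C.
0.6005 has 4 significant figures; 3.5 × 10^2 has 2.
Division/multiplication keeps the fewest: 2 significant figures.
Rounded: 2.1 × 10^2 C.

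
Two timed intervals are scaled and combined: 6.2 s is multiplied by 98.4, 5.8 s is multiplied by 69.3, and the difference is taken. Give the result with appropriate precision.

6.2 × 98.4 = 610.08 → 6.1 × 10^2 s (2 s.f., last digit at the 10^1 place).
5.8 × 69.3 = 401.94 → 4.0 × 10^2 s (2 s.f., last digit at the 10^1 place).
Difference: 208.14 s; keep the coarser place, 10^1.
Result: 2.1 × 10^2 s.

2.1 × 10^2 s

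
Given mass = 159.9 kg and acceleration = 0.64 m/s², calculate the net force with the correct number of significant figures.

net force = 159.9 kg × 0.64 m/s² = 102.336 N.
159.9 has 4 significant figures; 0.64 has 2.
Division/multiplication keeps the fewest: 2 significant figures.
Rounded: 1.0 × 10² N.

1.0 × 10² N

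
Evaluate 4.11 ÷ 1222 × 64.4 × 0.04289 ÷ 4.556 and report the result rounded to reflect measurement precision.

4.11 ÷ 1222 × 64.4 × 0.04289 ÷ 4.556 = 0.00203905440785…
Multiplication/division keeps the fewest significant figures: 4.11 → 3 s.f., 1222 → 4 s.f., 64.4 → 3 s.f., 0.04289 → 4 s.f., 4.556 → 4 s.f.; limit is 3.
Rounded to 3 significant figures: 0.00204.

0.00204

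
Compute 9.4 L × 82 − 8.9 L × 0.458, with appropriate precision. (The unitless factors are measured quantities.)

7.7 × 10^2 L

9.4 × 82 = 770.8 → 7.7 × 10^2 L (2 s.f., last digit at the 10^1 place).
8.9 × 0.458 = 4.0762 → 4.1 L (2 s.f., last digit at the 10^-1 place).
Difference: 766.7238 L; keep the coarser place, 10^1.
Result: 7.7 × 10^2 L.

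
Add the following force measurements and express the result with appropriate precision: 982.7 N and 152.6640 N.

1135.4 N

982.7 N + 152.6640 N = 1135.3640 N.
Addition/subtraction keeps the fewest decimal places: 982.7 → 1 decimal place, 152.6640 → 4 decimal places; limit is 1.
Rounded to 1 decimal place: 1135.4 N.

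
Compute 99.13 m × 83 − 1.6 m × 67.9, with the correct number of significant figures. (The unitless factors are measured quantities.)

99.13 × 83 = 8227.79 → 8.2 × 10³ m (2 s.f., last digit at the 10^2 place).
1.6 × 67.9 = 108.64 → 1.1 × 10² m (2 s.f., last digit at the 10^1 place).
Difference: 8119.15 m; keep the coarser place, 10^2.
Result: 8.1 × 10³ m.

8.1 × 10³ m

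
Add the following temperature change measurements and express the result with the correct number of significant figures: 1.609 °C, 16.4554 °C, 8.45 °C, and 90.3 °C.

1.609 °C + 16.4554 °C + 8.45 °C + 90.3 °C = 116.8144 °C.
Addition/subtraction keeps the fewest decimal places: 1.609 → 3 decimal places, 16.4554 → 4 decimal places, 8.45 → 2 decimal places, 90.3 → 1 decimal place; limit is 1.
Rounded to 1 decimal place: 116.8 °C.

116.8 °C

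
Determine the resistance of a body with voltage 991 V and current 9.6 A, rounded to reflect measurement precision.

resistance = 991 V ÷ 9.6 A = 103.229166667… Ω.
991 has 3 significant figures; 9.6 has 2.
Division/multiplication keeps the fewest: 2 significant figures.
Rounded: 1.0 × 10² Ω.

1.0 × 10² Ω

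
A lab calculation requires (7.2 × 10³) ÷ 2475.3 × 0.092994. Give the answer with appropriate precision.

(7.2 × 10³) ÷ 2475.3 × 0.092994 = 0.270495212701…
Multiplication/division keeps the fewest significant figures: 7.2 × 10³ → 2 s.f., 2475.3 → 5 s.f., 0.092994 → 5 s.f.; limit is 2.
Rounded to 2 significant figures: 0.27.

0.27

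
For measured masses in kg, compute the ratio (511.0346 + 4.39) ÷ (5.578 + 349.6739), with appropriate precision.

511.0346 + 4.39 = 515.4246, limited to 2 d.p. → 5 s.f.; 5.578 + 349.6739 = 355.2519, limited to 3 d.p. → 6 s.f.
Carrying full precision, 515.4246 ÷ 355.2519 = 1.45087077648…; keep min(5, 6) = 5 s.f.
Rounded to 5 significant figures: 1.4509.

1.4509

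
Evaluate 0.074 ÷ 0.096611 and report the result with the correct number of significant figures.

0.074 ÷ 0.096611 = 0.765958327727…
Multiplication/division keeps the fewest significant figures: 0.074 → 2 s.f., 0.096611 → 5 s.f.; limit is 2.
Rounded to 2 significant figures: 0.77.

0.77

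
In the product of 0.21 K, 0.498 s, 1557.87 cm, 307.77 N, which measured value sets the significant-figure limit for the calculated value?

0.21 K → 2 s.f.; 0.498 s → 3 s.f.; 1557.87 cm → 6 s.f.; 307.77 N → 5 s.f.
The fewest is 2 significant figures, from 0.21 K.

0.21 K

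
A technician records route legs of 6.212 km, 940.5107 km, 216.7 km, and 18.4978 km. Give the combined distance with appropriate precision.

1181.9 km

6.212 km + 940.5107 km + 216.7 km + 18.4978 km = 1181.9205 km.
Addition/subtraction keeps the fewest decimal places: 6.212 → 3 decimal places, 940.5107 → 4 decimal places, 216.7 → 1 decimal place, 18.4978 → 4 decimal places; limit is 1.
Rounded to 1 decimal place: 1181.9 km.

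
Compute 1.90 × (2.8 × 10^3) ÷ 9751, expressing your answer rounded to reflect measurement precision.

1.90 × (2.8 × 10^3) ÷ 9751 = 0.545585068198…
Multiplication/division keeps the fewest significant figures: 1.90 → 3 s.f., 2.8 × 10^3 → 2 s.f., 9751 → 4 s.f.; limit is 2.
Rounded to 2 significant figures: 0.55.

0.55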